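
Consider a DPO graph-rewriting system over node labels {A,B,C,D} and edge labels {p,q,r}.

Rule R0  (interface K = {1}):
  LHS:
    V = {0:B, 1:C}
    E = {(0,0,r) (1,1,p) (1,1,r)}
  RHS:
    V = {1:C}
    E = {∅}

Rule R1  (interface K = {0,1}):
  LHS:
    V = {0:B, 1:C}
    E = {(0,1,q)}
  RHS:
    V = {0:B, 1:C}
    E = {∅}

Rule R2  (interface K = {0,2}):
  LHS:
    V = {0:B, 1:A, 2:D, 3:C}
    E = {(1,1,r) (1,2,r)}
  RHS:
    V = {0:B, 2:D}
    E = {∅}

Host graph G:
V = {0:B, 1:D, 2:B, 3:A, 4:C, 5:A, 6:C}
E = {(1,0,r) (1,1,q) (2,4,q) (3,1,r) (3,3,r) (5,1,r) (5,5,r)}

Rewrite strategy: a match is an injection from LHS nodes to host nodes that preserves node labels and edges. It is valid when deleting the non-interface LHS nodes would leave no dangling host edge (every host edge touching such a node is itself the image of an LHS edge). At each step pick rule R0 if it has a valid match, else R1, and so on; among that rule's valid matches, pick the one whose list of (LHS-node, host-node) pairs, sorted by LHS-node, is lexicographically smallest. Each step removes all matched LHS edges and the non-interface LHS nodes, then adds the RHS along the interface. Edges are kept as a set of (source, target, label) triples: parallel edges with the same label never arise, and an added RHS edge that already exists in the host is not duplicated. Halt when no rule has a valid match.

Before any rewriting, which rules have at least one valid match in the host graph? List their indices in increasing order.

Answer: [R1,R2]

Rewrite trace:
R0: no valid match — LHS pattern not found
R1: 1 valid match — {0↦2, 1↦4}
R2: 4 valid matches — {0↦0, 1↦3, 2↦1, 3↦6}, {0↦0, 1↦5, 2↦1, 3↦6}, {0↦2, 1↦3, 2↦1, 3↦6} (+1 more)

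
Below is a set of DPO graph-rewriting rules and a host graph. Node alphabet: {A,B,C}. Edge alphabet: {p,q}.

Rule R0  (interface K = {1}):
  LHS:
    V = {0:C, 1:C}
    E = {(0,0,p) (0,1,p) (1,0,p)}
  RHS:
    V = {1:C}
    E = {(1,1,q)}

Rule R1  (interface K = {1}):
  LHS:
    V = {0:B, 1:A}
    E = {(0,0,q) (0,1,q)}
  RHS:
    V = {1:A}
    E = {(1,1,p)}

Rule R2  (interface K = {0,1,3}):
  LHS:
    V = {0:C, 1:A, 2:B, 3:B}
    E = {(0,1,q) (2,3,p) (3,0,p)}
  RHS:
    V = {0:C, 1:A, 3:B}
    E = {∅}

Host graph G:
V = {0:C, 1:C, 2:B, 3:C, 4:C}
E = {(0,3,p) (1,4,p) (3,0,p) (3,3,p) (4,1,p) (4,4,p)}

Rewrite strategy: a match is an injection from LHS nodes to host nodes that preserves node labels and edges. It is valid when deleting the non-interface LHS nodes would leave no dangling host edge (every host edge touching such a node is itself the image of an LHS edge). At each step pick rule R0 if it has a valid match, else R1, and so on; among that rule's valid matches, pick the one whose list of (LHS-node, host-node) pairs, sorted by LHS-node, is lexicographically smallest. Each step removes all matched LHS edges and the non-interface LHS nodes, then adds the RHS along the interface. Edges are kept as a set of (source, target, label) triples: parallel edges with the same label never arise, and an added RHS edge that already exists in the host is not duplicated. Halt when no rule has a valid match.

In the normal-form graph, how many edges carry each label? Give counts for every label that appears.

start.  V:5 E:6  edges: 0-p->3 1-p->4 3-p->0 3-p->3 4-p->1 4-p->4
1. fire R0 via {0↦3, 1↦0}  →  V:4 E:4  edges: 0-q->0 1-p->4 4-p->1 4-p->4
2. fire R0 via {0↦4, 1↦1}  →  V:3 E:2  edges: 0-q->0 1-q->1
final graph: no rule applies after step 2
NF edges: [(0, 0, 'q'), (1, 1, 'q')]

Answer: q:2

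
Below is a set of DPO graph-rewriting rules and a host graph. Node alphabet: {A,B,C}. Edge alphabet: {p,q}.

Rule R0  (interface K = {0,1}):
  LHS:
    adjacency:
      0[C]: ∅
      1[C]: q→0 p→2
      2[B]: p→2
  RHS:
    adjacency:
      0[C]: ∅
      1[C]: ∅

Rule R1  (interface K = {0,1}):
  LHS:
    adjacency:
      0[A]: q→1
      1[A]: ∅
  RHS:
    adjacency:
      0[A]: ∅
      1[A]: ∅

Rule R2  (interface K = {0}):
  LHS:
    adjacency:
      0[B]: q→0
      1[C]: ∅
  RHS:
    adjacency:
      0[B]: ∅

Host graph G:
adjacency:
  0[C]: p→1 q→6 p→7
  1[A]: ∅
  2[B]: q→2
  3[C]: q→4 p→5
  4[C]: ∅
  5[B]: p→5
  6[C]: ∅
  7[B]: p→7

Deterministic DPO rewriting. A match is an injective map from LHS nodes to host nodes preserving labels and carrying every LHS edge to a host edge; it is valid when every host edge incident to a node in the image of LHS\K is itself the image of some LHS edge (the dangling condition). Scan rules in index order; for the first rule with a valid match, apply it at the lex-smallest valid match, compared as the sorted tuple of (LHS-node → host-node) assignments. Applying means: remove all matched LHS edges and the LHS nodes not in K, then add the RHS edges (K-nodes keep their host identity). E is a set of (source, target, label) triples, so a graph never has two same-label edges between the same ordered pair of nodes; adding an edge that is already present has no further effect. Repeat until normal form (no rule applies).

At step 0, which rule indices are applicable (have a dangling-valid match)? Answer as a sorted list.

R0: 2 valid matches — {0↦4, 1↦3, 2↦5}, {0↦6, 1↦0, 2↦7}
R1: no valid match — LHS pattern not found
R2: no valid match — 4 raw matches, all fail dangling condition

Answer: [R0]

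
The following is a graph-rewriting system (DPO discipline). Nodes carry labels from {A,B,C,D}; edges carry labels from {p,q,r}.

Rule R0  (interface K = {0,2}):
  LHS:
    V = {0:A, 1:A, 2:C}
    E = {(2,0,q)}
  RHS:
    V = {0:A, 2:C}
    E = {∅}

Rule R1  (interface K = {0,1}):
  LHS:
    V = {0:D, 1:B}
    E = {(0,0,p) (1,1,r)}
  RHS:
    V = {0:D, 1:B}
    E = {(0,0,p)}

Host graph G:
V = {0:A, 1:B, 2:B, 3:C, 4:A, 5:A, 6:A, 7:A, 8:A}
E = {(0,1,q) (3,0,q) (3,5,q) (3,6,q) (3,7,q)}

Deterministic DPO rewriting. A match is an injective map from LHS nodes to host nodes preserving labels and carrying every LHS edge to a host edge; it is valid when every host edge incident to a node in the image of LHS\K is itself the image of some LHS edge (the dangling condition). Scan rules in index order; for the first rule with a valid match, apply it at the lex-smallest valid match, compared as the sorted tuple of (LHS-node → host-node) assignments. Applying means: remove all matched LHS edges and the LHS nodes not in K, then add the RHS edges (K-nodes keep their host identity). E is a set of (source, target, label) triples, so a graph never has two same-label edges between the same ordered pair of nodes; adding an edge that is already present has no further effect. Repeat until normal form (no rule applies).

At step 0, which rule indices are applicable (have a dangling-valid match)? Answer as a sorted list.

R0: 8 valid matches — {0↦0, 1↦4, 2↦3}, {0↦0, 1↦8, 2↦3}, {0↦5, 1↦4, 2↦3} (+5 more)
R1: no valid match — LHS pattern not found

Answer: [R0]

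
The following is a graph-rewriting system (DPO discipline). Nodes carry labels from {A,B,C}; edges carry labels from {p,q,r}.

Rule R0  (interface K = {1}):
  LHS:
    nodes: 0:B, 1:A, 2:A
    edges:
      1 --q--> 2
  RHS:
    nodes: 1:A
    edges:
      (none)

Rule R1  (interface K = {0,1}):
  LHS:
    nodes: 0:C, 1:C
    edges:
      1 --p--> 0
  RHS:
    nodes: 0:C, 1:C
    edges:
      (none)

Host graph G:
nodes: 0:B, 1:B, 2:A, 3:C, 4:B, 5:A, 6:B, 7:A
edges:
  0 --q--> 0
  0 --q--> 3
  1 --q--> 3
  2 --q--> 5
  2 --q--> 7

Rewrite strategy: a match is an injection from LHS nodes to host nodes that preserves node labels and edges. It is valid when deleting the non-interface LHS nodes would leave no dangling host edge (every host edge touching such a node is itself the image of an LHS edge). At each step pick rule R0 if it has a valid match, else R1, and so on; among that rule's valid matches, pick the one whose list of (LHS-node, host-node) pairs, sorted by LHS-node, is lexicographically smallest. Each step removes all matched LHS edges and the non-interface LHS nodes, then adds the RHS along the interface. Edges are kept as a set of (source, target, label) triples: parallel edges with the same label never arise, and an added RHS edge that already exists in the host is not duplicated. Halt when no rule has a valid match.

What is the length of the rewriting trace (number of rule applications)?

Answer: 2

Derivation:
initial: |V|=8 |E|=5  E = 0-q->0 0-q->3 1-q->3 2-q->5 2-q->7
step 1: apply R0 at {0↦4, 1↦2, 2↦5}  → |V|=6 |E|=4  E = 0-q->0 0-q->3 1-q->3 2-q->7
step 2: apply R0 at {0↦6, 1↦2, 2↦7}  → |V|=4 |E|=3  E = 0-q->0 0-q->3 1-q->3
halt: no rule applies after step 2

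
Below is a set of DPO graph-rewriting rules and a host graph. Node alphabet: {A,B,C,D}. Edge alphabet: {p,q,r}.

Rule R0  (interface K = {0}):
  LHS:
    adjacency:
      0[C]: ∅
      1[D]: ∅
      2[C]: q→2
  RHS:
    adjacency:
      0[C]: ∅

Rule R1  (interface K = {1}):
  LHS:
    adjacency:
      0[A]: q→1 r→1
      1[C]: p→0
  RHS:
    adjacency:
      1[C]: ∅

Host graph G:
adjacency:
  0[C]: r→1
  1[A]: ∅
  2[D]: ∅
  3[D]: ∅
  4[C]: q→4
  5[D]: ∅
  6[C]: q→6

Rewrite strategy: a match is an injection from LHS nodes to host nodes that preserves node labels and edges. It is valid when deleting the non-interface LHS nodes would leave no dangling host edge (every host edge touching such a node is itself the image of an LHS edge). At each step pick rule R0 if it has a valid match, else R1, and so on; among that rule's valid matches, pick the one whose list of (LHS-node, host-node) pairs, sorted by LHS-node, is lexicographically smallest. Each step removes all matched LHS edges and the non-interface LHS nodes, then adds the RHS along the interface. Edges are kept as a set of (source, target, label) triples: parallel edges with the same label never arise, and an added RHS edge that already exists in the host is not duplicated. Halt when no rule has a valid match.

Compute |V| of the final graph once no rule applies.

[0] host  ⇒  7 nodes, 3 edges  {0-r->1 4-q->4 6-q->6}
[1] R0 @ {0↦0, 1↦2, 2↦4}  ⇒  5 nodes, 2 edges  {0-r->1 6-q->6}
[2] R0 @ {0↦0, 1↦3, 2↦6}  ⇒  3 nodes, 1 edges  {0-r->1}
halt: no rule applies after step 2
NF nodes: {0:C, 1:A, 5:D}

Answer: 3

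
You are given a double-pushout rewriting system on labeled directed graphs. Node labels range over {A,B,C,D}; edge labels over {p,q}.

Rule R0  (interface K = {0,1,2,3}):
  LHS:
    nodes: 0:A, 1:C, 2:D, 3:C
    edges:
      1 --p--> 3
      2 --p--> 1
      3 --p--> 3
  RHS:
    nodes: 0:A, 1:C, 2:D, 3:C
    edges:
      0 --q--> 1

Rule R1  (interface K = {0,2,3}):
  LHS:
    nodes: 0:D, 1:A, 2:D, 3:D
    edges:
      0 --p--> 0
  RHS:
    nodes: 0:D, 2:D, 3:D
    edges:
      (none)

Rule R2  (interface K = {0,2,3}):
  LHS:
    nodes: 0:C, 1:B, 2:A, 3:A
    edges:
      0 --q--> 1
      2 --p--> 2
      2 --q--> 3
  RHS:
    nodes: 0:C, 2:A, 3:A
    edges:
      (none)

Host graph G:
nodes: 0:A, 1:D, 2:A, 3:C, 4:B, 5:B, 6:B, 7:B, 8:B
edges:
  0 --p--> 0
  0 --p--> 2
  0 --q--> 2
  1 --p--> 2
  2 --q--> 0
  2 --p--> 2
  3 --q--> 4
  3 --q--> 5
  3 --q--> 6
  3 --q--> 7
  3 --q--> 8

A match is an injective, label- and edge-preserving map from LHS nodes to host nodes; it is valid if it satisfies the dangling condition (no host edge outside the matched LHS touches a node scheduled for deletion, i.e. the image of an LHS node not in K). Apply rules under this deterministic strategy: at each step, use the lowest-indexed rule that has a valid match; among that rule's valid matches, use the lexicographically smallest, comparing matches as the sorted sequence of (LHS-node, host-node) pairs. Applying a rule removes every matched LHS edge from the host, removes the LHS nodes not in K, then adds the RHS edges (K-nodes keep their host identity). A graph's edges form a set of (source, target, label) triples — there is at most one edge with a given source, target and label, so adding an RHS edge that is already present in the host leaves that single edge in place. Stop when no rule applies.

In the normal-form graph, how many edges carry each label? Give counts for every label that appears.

[0] host  ⇒  9 nodes, 11 edges  {0-p->0 0-p->2 0-q->2 1-p->2 2-q->0 2-p->2 3-q->4 3-q->5 3-q->6 3-q->7 3-q->8}
[1] R2 @ {0↦3, 1↦4, 2↦0, 3↦2}  ⇒  8 nodes, 8 edges  {0-p->2 1-p->2 2-q->0 2-p->2 3-q->5 3-q->6 3-q->7 3-q->8}
[2] R2 @ {0↦3, 1↦5, 2↦2, 3↦0}  ⇒  7 nodes, 5 edges  {0-p->2 1-p->2 3-q->6 3-q->7 3-q->8}
normal form: no rule applies after step 2
NF edges: [(0, 2, 'p'), (1, 2, 'p'), (3, 6, 'q'), (3, 7, 'q'), (3, 8, 'q')]

Answer: p:2 q:3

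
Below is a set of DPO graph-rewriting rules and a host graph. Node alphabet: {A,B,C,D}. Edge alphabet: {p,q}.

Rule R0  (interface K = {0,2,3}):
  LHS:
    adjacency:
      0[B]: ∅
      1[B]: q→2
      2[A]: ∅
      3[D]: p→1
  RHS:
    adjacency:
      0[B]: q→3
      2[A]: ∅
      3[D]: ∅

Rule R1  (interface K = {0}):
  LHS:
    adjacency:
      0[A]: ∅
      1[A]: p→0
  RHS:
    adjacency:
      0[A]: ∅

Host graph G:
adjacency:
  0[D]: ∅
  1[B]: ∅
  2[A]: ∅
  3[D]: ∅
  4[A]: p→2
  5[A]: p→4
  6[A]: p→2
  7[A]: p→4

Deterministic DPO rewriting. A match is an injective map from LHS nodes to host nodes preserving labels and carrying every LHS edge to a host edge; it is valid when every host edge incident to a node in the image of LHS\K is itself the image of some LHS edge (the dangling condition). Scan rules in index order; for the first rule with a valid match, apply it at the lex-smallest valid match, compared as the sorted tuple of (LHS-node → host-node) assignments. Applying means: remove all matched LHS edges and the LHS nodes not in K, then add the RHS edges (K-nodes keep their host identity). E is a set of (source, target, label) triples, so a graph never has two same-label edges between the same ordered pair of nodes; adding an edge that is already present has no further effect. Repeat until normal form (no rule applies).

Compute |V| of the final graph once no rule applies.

start.  V:8 E:4  edges: 4-p->2 5-p->4 6-p->2 7-p->4
1. fire R1 via {0↦2, 1↦6}  →  V:7 E:3  edges: 4-p->2 5-p->4 7-p->4
2. fire R1 via {0↦4, 1↦5}  →  V:6 E:2  edges: 4-p->2 7-p->4
3. fire R1 via {0↦4, 1↦7}  →  V:5 E:1  edges: 4-p->2
4. fire R1 via {0↦2, 1↦4}  →  V:4 E:0  edges: ∅
final graph: no rule applies after step 4
NF nodes: {0:D, 1:B, 2:A, 3:D}

Answer: 4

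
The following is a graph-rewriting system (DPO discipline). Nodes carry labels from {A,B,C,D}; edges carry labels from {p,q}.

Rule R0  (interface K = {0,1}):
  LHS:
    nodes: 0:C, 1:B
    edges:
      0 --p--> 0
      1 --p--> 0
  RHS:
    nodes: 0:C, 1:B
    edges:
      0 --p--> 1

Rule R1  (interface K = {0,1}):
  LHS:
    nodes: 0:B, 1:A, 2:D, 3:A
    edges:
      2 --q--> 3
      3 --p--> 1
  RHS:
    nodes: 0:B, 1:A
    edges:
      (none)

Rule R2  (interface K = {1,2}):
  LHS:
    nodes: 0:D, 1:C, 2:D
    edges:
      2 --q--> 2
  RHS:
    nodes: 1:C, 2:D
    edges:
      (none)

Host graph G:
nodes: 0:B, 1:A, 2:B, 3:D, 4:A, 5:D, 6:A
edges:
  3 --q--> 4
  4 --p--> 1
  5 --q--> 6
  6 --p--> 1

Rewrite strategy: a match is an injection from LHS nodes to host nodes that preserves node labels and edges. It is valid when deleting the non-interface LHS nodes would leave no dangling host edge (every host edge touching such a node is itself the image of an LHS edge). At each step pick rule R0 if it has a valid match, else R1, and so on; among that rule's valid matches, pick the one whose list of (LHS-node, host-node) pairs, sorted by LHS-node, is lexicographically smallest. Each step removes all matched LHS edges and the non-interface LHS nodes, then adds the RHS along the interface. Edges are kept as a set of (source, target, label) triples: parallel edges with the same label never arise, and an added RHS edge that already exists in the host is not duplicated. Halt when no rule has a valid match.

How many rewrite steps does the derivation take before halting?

start.  V:7 E:4  edges: 3-q->4 4-p->1 5-q->6 6-p->1
1. fire R1 via {0↦0, 1↦1, 2↦3, 3↦4}  →  V:5 E:2  edges: 5-q->6 6-p->1
2. fire R1 via {0↦0, 1↦1, 2↦5, 3↦6}  →  V:3 E:0  edges: ∅
halt: no rule applies after step 2

Answer: 2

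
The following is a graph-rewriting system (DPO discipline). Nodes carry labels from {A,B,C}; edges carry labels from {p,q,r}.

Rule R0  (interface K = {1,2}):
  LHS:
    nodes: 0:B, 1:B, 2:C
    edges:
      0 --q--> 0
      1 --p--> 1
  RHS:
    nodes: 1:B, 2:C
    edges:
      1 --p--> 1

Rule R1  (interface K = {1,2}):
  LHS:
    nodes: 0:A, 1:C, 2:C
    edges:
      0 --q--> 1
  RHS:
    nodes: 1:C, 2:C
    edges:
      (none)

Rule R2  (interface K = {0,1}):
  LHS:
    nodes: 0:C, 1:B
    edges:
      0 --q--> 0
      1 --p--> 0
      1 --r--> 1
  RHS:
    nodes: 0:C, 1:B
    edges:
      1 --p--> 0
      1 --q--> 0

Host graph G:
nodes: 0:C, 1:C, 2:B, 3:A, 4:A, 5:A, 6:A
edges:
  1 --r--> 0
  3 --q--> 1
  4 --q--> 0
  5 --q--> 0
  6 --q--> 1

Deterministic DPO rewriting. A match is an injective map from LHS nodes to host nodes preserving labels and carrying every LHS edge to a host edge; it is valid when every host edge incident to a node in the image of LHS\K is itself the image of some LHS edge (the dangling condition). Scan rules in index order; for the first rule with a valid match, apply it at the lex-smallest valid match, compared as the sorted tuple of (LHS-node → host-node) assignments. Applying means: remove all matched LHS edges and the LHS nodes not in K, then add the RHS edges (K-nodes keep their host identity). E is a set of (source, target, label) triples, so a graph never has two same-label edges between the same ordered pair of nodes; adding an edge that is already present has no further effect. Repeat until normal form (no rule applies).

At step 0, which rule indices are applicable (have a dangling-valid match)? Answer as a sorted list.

R0: no valid match — LHS pattern not found
R1: 4 valid matches — {0↦3, 1↦1, 2↦0}, {0↦4, 1↦0, 2↦1}, {0↦5, 1↦0, 2↦1} (+1 more)
R2: no valid match — LHS pattern not found

Answer: [R1]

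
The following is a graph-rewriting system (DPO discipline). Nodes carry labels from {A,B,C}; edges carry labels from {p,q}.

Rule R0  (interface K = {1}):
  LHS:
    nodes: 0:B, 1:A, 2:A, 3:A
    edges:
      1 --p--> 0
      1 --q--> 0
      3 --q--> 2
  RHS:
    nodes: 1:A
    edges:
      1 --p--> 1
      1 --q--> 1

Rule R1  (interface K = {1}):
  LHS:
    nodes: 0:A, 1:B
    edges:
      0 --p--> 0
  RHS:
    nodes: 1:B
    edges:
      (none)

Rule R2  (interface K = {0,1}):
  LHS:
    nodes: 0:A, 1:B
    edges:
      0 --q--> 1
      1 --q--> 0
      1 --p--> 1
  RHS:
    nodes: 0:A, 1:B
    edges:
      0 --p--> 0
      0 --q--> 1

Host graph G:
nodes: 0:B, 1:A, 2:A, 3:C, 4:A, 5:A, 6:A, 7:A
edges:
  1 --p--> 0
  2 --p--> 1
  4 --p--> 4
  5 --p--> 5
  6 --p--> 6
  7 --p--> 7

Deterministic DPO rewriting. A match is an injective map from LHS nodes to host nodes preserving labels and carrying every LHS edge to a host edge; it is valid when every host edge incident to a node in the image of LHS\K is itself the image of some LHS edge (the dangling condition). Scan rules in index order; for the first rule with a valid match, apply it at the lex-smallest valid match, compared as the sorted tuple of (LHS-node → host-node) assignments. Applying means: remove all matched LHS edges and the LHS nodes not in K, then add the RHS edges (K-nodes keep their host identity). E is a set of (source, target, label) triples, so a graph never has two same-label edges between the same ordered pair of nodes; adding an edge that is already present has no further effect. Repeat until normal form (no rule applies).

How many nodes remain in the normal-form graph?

Answer: 4

Rewrite trace:
initial: |V|=8 |E|=6  E = 1-p->0 2-p->1 4-p->4 5-p->5 6-p->6 7-p->7
step 1: apply R1 at {0↦4, 1↦0}  → |V|=7 |E|=5  E = 1-p->0 2-p->1 5-p->5 6-p->6 7-p->7
step 2: apply R1 at {0↦5, 1↦0}  → |V|=6 |E|=4  E = 1-p->0 2-p->1 6-p->6 7-p->7
step 3: apply R1 at {0↦6, 1↦0}  → |V|=5 |E|=3  E = 1-p->0 2-p->1 7-p->7
step 4: apply R1 at {0↦7, 1↦0}  → |V|=4 |E|=2  E = 1-p->0 2-p->1
normal form: no rule applies after step 4
NF nodes: {0:B, 1:A, 2:A, 3:C}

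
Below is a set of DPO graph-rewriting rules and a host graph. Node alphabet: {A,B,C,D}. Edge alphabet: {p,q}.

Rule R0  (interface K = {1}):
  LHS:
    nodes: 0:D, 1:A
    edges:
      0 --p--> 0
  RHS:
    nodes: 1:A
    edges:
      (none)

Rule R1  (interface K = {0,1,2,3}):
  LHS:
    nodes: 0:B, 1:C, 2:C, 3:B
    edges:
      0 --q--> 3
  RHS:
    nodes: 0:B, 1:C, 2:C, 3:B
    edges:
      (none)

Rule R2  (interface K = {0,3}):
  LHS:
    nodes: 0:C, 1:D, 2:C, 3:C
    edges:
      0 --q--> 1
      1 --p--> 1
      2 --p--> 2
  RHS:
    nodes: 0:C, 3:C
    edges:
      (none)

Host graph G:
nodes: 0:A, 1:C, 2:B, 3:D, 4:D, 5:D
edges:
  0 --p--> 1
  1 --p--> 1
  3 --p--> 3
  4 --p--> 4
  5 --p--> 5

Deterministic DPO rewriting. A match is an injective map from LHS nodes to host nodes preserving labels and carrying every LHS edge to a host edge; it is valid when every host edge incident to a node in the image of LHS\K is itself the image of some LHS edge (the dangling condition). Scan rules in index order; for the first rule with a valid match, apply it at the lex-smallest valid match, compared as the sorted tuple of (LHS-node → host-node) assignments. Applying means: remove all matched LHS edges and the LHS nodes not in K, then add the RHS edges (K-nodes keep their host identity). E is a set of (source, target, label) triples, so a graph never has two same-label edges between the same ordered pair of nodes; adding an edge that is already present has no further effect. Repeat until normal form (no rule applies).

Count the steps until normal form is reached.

[0] host  ⇒  6 nodes, 5 edges  {0-p->1 1-p->1 3-p->3 4-p->4 5-p->5}
[1] R0 @ {0↦3, 1↦0}  ⇒  5 nodes, 4 edges  {0-p->1 1-p->1 4-p->4 5-p->5}
[2] R0 @ {0↦4, 1↦0}  ⇒  4 nodes, 3 edges  {0-p->1 1-p->1 5-p->5}
[3] R0 @ {0↦5, 1↦0}  ⇒  3 nodes, 2 edges  {0-p->1 1-p->1}
final graph: no rule applies after step 3

Answer: 3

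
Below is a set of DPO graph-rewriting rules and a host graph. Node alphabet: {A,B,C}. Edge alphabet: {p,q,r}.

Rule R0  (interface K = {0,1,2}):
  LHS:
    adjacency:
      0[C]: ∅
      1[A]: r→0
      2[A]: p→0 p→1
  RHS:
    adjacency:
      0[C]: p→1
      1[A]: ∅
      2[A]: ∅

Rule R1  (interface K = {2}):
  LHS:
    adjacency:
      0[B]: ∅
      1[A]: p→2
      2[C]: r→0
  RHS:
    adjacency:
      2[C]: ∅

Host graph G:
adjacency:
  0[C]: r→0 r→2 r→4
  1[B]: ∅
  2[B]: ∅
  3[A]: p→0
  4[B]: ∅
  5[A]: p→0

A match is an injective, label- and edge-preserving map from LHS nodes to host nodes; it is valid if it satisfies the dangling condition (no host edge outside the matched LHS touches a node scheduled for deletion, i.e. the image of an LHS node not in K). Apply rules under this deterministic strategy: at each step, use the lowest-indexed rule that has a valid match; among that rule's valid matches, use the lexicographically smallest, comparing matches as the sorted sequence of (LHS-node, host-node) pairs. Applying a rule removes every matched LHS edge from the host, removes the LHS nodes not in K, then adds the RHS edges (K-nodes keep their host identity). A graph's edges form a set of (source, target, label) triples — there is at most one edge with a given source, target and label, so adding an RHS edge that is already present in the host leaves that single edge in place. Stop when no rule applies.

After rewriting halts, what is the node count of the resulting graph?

start.  V:6 E:5  edges: 0-r->0 0-r->2 0-r->4 3-p->0 5-p->0
1. fire R1 via {0↦2, 1↦3, 2↦0}  →  V:4 E:3  edges: 0-r->0 0-r->4 5-p->0
2. fire R1 via {0↦4, 1↦5, 2↦0}  →  V:2 E:1  edges: 0-r->0
final graph: no rule applies after step 2
NF nodes: {0:C, 1:B}

Answer: 2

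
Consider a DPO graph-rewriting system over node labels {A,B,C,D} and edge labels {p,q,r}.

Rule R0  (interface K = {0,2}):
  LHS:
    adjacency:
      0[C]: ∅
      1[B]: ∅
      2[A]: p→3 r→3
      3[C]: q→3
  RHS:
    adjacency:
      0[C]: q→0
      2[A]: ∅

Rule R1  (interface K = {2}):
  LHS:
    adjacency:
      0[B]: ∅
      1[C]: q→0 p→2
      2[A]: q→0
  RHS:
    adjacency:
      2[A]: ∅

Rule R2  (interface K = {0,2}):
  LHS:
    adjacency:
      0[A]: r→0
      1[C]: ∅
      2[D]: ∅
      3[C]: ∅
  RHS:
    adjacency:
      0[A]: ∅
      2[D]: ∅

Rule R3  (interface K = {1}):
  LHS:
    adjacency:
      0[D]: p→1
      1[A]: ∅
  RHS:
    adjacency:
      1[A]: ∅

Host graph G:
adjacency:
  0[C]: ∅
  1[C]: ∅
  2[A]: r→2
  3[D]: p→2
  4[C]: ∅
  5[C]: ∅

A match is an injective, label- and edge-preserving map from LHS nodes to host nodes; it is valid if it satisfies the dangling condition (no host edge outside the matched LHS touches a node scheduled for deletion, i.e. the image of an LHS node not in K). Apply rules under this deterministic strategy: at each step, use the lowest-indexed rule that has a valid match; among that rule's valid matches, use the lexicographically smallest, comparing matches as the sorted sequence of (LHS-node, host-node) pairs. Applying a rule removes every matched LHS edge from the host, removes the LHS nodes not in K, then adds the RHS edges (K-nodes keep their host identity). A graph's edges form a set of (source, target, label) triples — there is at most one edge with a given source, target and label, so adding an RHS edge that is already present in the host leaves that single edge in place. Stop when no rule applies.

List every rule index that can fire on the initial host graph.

Answer: [R2,R3]

Rewrite trace:
R0: no valid match — LHS pattern not found
R1: no valid match — LHS pattern not found
R2: 12 valid matches — {0↦2, 1↦0, 2↦3, 3↦1}, {0↦2, 1↦0, 2↦3, 3↦4}, {0↦2, 1↦0, 2↦3, 3↦5} (+9 more)
R3: 1 valid match — {0↦3, 1↦2}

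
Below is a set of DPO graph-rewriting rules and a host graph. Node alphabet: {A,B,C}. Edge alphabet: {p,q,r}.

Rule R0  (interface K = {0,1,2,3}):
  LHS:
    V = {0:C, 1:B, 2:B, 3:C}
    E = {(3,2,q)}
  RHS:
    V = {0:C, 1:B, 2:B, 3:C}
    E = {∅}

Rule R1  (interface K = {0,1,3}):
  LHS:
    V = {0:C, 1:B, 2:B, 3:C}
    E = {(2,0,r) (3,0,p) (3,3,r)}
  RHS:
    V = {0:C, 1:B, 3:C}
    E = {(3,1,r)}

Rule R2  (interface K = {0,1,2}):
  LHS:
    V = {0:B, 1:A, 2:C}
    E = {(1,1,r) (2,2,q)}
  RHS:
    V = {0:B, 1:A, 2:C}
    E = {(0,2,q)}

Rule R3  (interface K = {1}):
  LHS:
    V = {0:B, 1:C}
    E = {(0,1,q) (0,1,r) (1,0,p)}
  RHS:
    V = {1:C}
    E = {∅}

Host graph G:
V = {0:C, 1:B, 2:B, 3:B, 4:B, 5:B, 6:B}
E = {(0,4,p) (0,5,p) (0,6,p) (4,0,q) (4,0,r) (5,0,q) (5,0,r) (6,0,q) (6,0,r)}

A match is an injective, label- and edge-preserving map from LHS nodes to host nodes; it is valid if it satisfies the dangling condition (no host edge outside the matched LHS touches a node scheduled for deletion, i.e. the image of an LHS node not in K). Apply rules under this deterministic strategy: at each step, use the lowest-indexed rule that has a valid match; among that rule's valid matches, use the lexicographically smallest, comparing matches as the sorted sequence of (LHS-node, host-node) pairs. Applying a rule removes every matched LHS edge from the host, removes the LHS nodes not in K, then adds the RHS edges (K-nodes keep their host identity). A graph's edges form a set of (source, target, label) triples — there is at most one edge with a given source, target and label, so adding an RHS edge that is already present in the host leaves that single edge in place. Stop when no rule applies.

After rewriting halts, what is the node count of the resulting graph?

Answer: 4

Steps:
initial: |V|=7 |E|=9  E = 0-p->4 0-p->5 0-p->6 4-q->0 4-r->0 5-q->0 5-r->0 6-q->0 6-r->0
step 1: apply R3 at {0↦4, 1↦0}  → |V|=6 |E|=6  E = 0-p->5 0-p->6 5-q->0 5-r->0 6-q->0 6-r->0
step 2: apply R3 at {0↦5, 1↦0}  → |V|=5 |E|=3  E = 0-p->6 6-q->0 6-r->0
step 3: apply R3 at {0↦6, 1↦0}  → |V|=4 |E|=0  E = ∅
halt: no rule applies after step 3
NF nodes: {0:C, 1:B, 2:B, 3:B}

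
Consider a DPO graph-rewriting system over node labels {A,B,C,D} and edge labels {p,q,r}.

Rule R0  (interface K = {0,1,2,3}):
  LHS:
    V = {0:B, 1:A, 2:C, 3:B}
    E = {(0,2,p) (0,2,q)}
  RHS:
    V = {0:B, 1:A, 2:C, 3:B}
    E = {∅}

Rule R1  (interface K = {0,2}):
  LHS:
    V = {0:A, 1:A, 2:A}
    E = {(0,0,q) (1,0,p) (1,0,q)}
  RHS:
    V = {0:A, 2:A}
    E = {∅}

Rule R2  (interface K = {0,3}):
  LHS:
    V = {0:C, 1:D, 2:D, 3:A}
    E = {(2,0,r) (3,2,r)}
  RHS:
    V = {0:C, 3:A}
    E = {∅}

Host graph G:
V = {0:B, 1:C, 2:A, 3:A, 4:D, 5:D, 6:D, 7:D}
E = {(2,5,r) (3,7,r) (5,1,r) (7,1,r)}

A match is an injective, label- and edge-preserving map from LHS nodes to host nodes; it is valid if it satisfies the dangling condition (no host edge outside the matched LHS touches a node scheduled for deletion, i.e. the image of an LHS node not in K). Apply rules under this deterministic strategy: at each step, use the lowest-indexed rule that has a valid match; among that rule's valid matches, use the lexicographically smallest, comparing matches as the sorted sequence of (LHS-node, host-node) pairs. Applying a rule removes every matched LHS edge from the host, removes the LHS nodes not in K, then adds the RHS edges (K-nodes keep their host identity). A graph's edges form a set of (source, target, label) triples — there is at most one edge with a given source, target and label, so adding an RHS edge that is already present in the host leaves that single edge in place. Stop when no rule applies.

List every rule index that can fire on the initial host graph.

R0: no valid match — LHS pattern not found
R1: no valid match — LHS pattern not found
R2: 4 valid matches — {0↦1, 1↦4, 2↦5, 3↦2}, {0↦1, 1↦4, 2↦7, 3↦3}, {0↦1, 1↦6, 2↦5, 3↦2} (+1 more)

Answer: [R2]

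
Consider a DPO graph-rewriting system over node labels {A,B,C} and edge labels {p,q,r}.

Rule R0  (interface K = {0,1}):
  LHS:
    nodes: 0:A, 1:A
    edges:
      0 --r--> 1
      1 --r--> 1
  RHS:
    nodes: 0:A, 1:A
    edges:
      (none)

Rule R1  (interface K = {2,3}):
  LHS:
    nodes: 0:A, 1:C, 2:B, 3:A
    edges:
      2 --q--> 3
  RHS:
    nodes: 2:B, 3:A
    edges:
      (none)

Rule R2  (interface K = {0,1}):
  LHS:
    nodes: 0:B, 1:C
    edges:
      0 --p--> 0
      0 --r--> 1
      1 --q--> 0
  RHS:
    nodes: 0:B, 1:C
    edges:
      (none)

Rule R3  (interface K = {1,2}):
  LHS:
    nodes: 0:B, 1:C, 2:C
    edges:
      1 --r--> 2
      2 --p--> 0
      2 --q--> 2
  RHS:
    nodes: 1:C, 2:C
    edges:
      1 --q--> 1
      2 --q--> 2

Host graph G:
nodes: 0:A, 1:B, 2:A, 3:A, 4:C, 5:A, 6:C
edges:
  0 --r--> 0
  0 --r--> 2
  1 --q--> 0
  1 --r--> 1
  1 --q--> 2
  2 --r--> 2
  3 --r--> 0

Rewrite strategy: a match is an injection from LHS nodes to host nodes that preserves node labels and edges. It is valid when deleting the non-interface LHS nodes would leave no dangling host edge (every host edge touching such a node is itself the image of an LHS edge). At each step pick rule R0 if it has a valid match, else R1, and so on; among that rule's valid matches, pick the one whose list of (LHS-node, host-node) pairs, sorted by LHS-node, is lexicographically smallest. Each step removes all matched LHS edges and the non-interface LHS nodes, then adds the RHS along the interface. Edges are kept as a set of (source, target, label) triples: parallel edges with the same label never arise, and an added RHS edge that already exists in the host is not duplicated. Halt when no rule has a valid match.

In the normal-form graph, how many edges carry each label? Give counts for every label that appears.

start.  V:7 E:7  edges: 0-r->0 0-r->2 1-q->0 1-r->1 1-q->2 2-r->2 3-r->0
1. fire R0 via {0↦0, 1↦2}  →  V:7 E:5  edges: 0-r->0 1-q->0 1-r->1 1-q->2 3-r->0
2. fire R0 via {0↦3, 1↦0}  →  V:7 E:3  edges: 1-q->0 1-r->1 1-q->2
3. fire R1 via {0↦3, 1↦4, 2↦1, 3↦0}  →  V:5 E:2  edges: 1-r->1 1-q->2
4. fire R1 via {0↦0, 1↦6, 2↦1, 3↦2}  →  V:3 E:1  edges: 1-r->1
final graph: no rule applies after step 4
NF edges: [(1, 1, 'r')]

Answer: r:1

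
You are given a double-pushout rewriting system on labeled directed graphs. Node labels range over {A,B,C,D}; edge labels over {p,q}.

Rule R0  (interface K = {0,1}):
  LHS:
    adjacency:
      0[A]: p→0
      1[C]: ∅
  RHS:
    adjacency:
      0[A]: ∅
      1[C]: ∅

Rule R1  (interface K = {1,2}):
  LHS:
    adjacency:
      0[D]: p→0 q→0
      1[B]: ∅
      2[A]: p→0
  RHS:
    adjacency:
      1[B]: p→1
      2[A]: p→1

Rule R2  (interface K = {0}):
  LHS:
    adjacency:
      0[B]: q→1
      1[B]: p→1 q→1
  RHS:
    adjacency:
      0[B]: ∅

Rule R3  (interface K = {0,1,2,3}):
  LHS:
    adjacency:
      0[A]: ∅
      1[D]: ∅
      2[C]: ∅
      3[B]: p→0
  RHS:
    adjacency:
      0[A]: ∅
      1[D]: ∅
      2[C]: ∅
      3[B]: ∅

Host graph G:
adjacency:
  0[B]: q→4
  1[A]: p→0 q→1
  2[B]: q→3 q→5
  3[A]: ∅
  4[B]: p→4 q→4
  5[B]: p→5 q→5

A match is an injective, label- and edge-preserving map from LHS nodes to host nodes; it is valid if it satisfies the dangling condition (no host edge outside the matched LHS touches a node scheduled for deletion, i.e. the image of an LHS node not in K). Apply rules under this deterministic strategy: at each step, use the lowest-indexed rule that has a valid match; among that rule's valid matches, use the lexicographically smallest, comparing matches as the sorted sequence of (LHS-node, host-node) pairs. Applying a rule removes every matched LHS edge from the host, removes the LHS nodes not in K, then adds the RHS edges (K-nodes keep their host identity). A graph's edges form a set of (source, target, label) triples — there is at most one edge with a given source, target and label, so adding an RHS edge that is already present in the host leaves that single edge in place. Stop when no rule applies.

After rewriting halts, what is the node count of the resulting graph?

initial: |V|=6 |E|=9  E = 0-q->4 1-p->0 1-q->1 2-q->3 2-q->5 4-p->4 4-q->4 5-p->5 5-q->5
step 1: apply R2 at {0↦0, 1↦4}  → |V|=5 |E|=6  E = 1-p->0 1-q->1 2-q->3 2-q->5 5-p->5 5-q->5
step 2: apply R2 at {0↦2, 1↦5}  → |V|=4 |E|=3  E = 1-p->0 1-q->1 2-q->3
final graph: no rule applies after step 2
NF nodes: {0:B, 1:A, 2:B, 3:A}

Answer: 4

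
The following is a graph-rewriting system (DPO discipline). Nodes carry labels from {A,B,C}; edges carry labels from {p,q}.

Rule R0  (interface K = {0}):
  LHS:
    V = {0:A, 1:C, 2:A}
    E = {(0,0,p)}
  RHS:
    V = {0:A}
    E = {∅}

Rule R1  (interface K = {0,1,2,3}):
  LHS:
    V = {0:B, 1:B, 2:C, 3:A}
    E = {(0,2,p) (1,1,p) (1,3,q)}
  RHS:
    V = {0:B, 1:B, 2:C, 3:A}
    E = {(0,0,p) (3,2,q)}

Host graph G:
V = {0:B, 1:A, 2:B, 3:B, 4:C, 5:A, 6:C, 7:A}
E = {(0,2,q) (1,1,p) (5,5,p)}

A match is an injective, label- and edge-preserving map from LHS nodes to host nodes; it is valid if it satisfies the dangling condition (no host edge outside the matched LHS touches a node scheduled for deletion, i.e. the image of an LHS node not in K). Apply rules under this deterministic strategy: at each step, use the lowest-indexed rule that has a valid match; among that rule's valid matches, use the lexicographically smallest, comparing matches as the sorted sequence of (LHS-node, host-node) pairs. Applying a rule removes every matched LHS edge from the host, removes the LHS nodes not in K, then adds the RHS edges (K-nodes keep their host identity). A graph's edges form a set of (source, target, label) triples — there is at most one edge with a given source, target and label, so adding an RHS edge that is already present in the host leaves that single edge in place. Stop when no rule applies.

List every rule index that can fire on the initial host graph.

R0: 4 valid matches — {0↦1, 1↦4, 2↦7}, {0↦1, 1↦6, 2↦7}, {0↦5, 1↦4, 2↦7} (+1 more)
R1: no valid match — LHS pattern not found

Answer: [R0]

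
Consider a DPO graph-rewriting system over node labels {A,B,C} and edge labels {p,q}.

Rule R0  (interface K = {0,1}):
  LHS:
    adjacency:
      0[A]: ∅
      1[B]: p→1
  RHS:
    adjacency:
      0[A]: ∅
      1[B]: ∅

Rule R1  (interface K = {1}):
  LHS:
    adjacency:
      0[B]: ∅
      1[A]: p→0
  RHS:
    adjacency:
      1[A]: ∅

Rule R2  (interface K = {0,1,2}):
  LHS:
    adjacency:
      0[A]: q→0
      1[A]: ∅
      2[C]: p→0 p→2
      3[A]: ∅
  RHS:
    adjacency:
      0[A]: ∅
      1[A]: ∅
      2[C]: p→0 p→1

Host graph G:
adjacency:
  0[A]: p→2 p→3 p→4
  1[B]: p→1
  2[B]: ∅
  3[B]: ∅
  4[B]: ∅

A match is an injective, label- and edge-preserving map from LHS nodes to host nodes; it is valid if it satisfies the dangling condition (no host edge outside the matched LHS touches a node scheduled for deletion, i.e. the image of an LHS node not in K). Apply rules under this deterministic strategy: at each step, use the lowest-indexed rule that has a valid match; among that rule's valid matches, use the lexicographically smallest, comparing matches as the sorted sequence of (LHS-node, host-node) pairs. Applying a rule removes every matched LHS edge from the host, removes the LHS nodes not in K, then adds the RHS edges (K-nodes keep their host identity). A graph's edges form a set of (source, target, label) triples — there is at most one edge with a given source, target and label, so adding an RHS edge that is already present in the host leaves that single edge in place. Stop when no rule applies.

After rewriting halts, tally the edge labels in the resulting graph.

Answer: (no edges)

Derivation:
[0] host  ⇒  5 nodes, 4 edges  {0-p->2 0-p->3 0-p->4 1-p->1}
[1] R0 @ {0↦0, 1↦1}  ⇒  5 nodes, 3 edges  {0-p->2 0-p->3 0-p->4}
[2] R1 @ {0↦2, 1↦0}  ⇒  4 nodes, 2 edges  {0-p->3 0-p->4}
[3] R1 @ {0↦3, 1↦0}  ⇒  3 nodes, 1 edges  {0-p->4}
[4] R1 @ {0↦4, 1↦0}  ⇒  2 nodes, 0 edges  {∅}
final graph: no rule applies after step 4
NF edges: []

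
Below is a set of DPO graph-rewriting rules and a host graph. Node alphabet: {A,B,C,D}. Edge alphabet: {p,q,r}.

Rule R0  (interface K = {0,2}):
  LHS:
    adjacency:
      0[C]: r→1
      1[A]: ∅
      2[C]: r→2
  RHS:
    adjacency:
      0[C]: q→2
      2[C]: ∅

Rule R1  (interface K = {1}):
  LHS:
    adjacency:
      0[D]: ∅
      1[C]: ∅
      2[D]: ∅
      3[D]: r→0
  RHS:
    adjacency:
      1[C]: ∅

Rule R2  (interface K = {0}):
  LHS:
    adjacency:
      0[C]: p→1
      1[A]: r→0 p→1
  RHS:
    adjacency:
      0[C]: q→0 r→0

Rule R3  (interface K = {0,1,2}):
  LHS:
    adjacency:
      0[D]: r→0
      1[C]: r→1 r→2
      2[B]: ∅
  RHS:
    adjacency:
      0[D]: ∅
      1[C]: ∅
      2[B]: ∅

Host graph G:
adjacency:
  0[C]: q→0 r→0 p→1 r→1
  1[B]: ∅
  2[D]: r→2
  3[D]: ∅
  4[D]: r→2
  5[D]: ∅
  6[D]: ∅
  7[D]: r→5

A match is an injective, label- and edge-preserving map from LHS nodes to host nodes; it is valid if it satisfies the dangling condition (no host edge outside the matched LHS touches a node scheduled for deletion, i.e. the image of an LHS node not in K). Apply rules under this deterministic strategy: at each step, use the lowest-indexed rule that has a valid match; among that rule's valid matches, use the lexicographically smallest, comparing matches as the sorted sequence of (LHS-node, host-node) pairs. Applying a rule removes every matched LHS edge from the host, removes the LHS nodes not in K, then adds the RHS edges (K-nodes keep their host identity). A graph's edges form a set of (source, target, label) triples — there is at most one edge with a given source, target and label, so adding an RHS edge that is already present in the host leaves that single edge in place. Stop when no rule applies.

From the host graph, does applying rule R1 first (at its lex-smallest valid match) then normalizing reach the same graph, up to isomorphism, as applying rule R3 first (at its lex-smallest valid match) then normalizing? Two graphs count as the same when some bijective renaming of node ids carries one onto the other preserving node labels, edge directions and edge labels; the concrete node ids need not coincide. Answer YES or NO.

branch R1-first: apply at {0↦5, 1↦0, 2↦3, 3↦7} → |E|=6, then 2 more step(s) → NF |V|=2 |E|=2 V={0:C, 1:B} E=0-q->0 0-p->1
branch R3-first: apply at {0↦2, 1↦0, 2↦1} → |E|=4, then 2 more step(s) → NF |V|=2 |E|=2 V={0:C, 1:B} E=0-q->0 0-p->1
graphs isomorphic (equal up to label-preserving node renaming)

Answer: YES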